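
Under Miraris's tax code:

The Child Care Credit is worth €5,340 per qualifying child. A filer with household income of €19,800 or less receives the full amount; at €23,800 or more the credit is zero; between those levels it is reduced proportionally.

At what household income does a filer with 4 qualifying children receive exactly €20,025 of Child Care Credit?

€20,050

Full credit = 4 × €5,340 = €21,360.
€20,025 is 20,025/21,360 of the full €21,360, so 1,335/21,360 of the €4,000 range has been used: income = €19,800 + €4,000 × 1,335/21,360 = €20,050.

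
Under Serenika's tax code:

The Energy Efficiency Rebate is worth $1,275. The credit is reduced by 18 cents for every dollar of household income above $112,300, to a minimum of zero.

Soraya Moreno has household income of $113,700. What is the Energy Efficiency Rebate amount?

Energy Efficiency Rebate: 18% of the $1,400 excess over $112,300 is $252; credit = $1,275 − $252 = $1,023.

$1,023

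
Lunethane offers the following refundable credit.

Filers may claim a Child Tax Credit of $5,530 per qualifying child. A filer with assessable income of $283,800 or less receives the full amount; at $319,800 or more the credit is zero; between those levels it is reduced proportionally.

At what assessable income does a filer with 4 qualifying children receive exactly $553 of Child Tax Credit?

$318,900

Full credit = 4 × $5,530 = $22,120.
$553 is 553/22,120 of the full $22,120, so 21,567/22,120 of the $36,000 range has been used: income = $283,800 + $36,000 × 21,567/22,120 = $318,900.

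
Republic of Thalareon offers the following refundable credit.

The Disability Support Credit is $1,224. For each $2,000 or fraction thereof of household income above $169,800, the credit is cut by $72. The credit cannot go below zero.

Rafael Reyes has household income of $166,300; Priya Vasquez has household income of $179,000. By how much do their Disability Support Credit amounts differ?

Rafael ($166,300): Disability Support Credit: $166,300 is at or below the $169,800 threshold, so the full $1,224 applies.
Priya ($179,000): Disability Support Credit: income exceeds $169,800 by $9,200, which is 5 full-or-partial $2,000 increments; reduction = 5 × $72 = $360, leaving $864.
Difference: |$1,224 − $864| = $360.

$360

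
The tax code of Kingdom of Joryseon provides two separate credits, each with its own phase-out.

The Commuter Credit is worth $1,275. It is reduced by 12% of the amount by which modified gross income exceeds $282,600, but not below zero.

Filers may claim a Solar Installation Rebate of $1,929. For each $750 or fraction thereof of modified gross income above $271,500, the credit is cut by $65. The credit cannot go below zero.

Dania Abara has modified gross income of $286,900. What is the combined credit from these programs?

$1,323

Commuter Credit: 12% of the $4,300 excess over $282,600 is $516; credit = $1,275 − $516 = $759.
Solar Installation Rebate: income exceeds $271,500 by $15,400, which is 21 full-or-partial $750 increments; reduction = 21 × $65 = $1,365, leaving $564.
Total: $759 + $564 = $1,323.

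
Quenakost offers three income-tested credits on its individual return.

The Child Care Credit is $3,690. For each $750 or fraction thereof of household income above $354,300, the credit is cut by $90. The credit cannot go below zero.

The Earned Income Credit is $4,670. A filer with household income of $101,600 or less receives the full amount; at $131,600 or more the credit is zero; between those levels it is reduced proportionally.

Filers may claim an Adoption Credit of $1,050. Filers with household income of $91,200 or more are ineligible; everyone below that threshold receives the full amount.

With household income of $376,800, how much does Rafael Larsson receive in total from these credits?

$990

Child Care Credit: income exceeds $354,300 by $22,500, which is 30 full-or-partial $750 increments; reduction = 30 × $90 = $2,700, leaving $990.
Earned Income Credit: $376,800 is at or above $131,600, so the credit is $0.
Adoption Credit: $376,800 meets or exceeds the $91,200 cutoff, so the credit is $0.
Total: $990 + $0 + $0 = $990.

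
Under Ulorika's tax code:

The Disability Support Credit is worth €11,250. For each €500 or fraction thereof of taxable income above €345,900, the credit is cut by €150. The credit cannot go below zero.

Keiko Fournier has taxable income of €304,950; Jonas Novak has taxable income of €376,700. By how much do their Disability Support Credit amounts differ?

Keiko (€304,950): Disability Support Credit: €304,950 is at or below the €345,900 threshold, so the full €11,250 applies.
Jonas (€376,700): Disability Support Credit: income exceeds €345,900 by €30,800, which is 62 full-or-partial €500 increments; reduction = 62 × €150 = €9,300, leaving €1,950.
Difference: |€11,250 − €1,950| = €9,300.

€9,300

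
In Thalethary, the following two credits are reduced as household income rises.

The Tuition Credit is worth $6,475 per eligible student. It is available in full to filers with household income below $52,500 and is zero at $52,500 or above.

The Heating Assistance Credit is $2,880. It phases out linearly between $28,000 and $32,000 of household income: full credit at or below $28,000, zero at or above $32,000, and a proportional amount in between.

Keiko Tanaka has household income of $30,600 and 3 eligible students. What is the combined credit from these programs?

$20,433

Tuition Credit: base = 3 × $6,475 = $19,425. $30,600 is below the $52,500 cutoff, so the full $19,425 applies.
Heating Assistance Credit: $30,600 is $2,600 into a $4,000 phase-out range, leaving 1,400/4,000 of the credit: $2,880 × 1,400/4,000 = $1,008.
Total: $19,425 + $1,008 = $20,433.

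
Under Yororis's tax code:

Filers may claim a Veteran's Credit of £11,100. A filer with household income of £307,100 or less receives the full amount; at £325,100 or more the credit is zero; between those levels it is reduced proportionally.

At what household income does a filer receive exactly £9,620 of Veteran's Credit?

£9,620 is 9,620/11,100 of the full £11,100, so 1,480/11,100 of the £18,000 range has been used: income = £307,100 + £18,000 × 1,480/11,100 = £309,500.

£309,500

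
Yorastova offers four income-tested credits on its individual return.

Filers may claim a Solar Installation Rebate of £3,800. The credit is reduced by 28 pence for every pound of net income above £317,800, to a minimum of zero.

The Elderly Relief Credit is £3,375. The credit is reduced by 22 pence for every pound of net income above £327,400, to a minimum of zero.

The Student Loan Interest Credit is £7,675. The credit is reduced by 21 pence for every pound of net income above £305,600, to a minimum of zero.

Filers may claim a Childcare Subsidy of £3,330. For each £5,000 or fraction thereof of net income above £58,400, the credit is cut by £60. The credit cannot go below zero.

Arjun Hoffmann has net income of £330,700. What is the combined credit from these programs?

£5,271

Solar Installation Rebate: 28% of the £12,900 excess over £317,800 is £3,612; credit = £3,800 − £3,612 = £188.
Elderly Relief Credit: 22% of the £3,300 excess over £327,400 is £726; credit = £3,375 − £726 = £2,649.
Student Loan Interest Credit: 21% of the £25,100 excess over £305,600 is £5,271; credit = £7,675 − £5,271 = £2,404.
Childcare Subsidy: income exceeds £58,400 by £272,300, which is 55 full-or-partial £5,000 increments; reduction = 55 × £60 = £3,300, leaving £30.
Total: £188 + £2,649 + £2,404 + £30 = £5,271.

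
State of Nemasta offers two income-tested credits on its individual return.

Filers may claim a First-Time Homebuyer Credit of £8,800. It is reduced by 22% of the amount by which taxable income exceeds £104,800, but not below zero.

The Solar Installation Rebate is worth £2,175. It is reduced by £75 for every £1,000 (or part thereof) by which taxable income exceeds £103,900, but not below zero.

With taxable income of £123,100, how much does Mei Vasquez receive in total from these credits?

First-Time Homebuyer Credit: 22% of the £18,300 excess over £104,800 is £4,026; credit = £8,800 − £4,026 = £4,774.
Solar Installation Rebate: income exceeds £103,900 by £19,200, which is 20 full-or-partial £1,000 increments; reduction = 20 × £75 = £1,500, leaving £675.
Total: £4,774 + £675 = £5,449.

£5,449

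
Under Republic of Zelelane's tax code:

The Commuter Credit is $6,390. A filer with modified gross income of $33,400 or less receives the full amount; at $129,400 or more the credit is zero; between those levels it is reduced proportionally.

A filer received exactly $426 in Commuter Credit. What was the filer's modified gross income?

$426 is 426/6,390 of the full $6,390, so 5,964/6,390 of the $96,000 range has been used: income = $33,400 + $96,000 × 5,964/6,390 = $123,000.

$123,000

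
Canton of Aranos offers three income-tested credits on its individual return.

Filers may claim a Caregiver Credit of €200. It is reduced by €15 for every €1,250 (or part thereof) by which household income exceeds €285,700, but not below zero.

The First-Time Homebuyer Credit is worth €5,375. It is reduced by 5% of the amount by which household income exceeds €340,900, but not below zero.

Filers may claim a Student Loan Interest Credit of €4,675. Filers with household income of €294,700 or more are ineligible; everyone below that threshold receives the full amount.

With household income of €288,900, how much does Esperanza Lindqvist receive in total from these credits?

€10,205

Caregiver Credit: income exceeds €285,700 by €3,200, which is 3 full-or-partial €1,250 increments; reduction = 3 × €15 = €45, leaving €155.
First-Time Homebuyer Credit: €288,900 is at or below the €340,900 threshold, so the full €5,375 applies.
Student Loan Interest Credit: €288,900 is below the €294,700 cutoff, so the full €4,675 applies.
Total: €155 + €5,375 + €4,675 = €10,205.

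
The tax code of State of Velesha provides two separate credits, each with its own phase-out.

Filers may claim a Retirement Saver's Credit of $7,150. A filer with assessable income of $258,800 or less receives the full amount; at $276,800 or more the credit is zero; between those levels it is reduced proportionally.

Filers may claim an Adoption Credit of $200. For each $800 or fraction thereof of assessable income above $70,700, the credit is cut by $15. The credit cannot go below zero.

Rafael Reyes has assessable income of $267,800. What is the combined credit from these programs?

$3,575

Retirement Saver's Credit: $267,800 is $9,000 into a $18,000 phase-out range, leaving 9,000/18,000 of the credit: $7,150 × 9,000/18,000 = $3,575.
Adoption Credit: income exceeds $70,700 by $197,100 → 247 increments × $15 = $3,705 ≥ base, so the credit is $0.
Total: $3,575 + $0 = $3,575.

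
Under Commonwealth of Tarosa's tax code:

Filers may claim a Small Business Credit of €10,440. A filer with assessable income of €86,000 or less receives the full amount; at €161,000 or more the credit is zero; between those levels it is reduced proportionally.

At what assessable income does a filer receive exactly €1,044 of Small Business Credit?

€1,044 is 1,044/10,440 of the full €10,440, so 9,396/10,440 of the €75,000 range has been used: income = €86,000 + €75,000 × 9,396/10,440 = €153,500.

€153,500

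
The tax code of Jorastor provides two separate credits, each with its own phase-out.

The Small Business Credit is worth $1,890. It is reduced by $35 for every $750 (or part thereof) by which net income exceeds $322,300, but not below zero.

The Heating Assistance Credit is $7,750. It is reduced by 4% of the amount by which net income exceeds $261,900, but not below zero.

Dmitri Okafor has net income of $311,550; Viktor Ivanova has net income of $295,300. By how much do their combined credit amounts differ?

$650

Dmitri ($311,550): Small Business Credit: $311,550 is at or below the $322,300 threshold, so the full $1,890 applies. Heating Assistance Credit: 4% of the $49,650 excess over $261,900 is $1,986; credit = $7,750 − $1,986 = $5,764. total $1,890 + $5,764 = $7,654
Viktor ($295,300): Small Business Credit: $295,300 is at or below the $322,300 threshold, so the full $1,890 applies. Heating Assistance Credit: 4% of the $33,400 excess over $261,900 is $1,336; credit = $7,750 − $1,336 = $6,414. total $1,890 + $6,414 = $8,304
Difference: |$7,654 − $8,304| = $650.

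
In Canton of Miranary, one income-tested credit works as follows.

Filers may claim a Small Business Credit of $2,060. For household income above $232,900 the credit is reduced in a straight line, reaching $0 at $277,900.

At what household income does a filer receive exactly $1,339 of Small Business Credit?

$248,650

$1,339 is 1,339/2,060 of the full $2,060, so 721/2,060 of the $45,000 range has been used: income = $232,900 + $45,000 × 721/2,060 = $248,650.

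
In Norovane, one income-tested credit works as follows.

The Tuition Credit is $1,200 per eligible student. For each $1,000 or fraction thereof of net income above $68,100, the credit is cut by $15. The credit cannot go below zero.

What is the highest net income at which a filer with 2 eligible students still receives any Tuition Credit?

Full credit = 2 × $1,200 = $2,400.
After 159 increments the reduction is 159 × $15 = $2,385, leaving $15; one more increment wipes it out. Increment 159 ends at excess 159 × $1,000 = $159,000, so the highest qualifying income is $68,100 + $159,000 = $227,100.

$227,100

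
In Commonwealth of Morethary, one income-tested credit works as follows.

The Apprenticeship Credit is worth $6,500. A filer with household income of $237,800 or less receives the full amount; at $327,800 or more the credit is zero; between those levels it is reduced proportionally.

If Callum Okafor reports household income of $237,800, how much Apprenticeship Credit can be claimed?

Apprenticeship Credit: $237,800 is at or below the $237,800 threshold, so the full $6,500 applies.

$6,500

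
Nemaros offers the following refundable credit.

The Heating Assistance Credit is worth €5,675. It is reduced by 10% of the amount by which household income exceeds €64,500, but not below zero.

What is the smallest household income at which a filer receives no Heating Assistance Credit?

€121,250

The credit falls by 10% of each euro above €64,500, so it reaches zero when the excess is €5,675 / 10% = €56,750: income = €64,500 + €56,750 = €121,250.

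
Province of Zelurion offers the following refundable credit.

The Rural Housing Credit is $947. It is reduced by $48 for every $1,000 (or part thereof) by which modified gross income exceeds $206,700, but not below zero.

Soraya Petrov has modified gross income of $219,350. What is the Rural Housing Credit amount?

$323

Rural Housing Credit: income exceeds $206,700 by $12,650, which is 13 full-or-partial $1,000 increments; reduction = 13 × $48 = $624, leaving $323.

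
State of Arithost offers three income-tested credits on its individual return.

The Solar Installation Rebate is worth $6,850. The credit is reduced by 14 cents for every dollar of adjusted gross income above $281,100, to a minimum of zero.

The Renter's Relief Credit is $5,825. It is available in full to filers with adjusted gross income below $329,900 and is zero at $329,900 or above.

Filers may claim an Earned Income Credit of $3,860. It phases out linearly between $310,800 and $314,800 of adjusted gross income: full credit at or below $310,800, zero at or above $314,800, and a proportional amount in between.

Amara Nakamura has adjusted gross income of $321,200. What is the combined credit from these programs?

$7,061

Solar Installation Rebate: 14% of the $40,100 excess over $281,100 is $5,614; credit = $6,850 − $5,614 = $1,236.
Renter's Relief Credit: $321,200 is below the $329,900 cutoff, so the full $5,825 applies.
Earned Income Credit: $321,200 is at or above $314,800, so the credit is $0.
Total: $1,236 + $5,825 + $0 = $7,061.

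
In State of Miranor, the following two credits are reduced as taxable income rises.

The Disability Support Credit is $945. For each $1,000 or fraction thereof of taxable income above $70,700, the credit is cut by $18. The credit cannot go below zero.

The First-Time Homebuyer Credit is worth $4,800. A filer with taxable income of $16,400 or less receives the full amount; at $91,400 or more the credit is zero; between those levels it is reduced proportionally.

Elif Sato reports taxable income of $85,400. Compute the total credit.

$1,059

Disability Support Credit: income exceeds $70,700 by $14,700, which is 15 full-or-partial $1,000 increments; reduction = 15 × $18 = $270, leaving $675.
First-Time Homebuyer Credit: $85,400 is $69,000 into a $75,000 phase-out range, leaving 6,000/75,000 of the credit: $4,800 × 6,000/75,000 = $384.
Total: $675 + $384 = $1,059.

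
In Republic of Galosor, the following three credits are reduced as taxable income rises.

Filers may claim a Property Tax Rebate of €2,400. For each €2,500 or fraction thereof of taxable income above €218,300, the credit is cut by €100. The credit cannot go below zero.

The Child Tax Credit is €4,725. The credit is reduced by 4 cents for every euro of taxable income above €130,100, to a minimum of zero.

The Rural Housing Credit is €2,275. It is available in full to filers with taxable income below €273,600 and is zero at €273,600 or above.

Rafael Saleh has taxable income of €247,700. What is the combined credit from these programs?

€3,496

Property Tax Rebate: income exceeds €218,300 by €29,400, which is 12 full-or-partial €2,500 increments; reduction = 12 × €100 = €1,200, leaving €1,200.
Child Tax Credit: 4% of the €117,600 excess over €130,100 is €4,704; credit = €4,725 − €4,704 = €21.
Rural Housing Credit: €247,700 is below the €273,600 cutoff, so the full €2,275 applies.
Total: €1,200 + €21 + €2,275 = €3,496.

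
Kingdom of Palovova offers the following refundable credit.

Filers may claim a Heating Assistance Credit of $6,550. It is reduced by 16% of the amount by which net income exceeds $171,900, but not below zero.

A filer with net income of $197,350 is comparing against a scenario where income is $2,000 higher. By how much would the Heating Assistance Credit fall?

At $197,350 — 16% of the $25,450 excess over $171,900 is $4,072; credit = $6,550 − $4,072 = $2,478.
At $199,350 — 16% of the $27,450 excess over $171,900 is $4,392; credit = $6,550 − $4,392 = $2,158.
Lost: $2,478 − $2,158 = $320.

$320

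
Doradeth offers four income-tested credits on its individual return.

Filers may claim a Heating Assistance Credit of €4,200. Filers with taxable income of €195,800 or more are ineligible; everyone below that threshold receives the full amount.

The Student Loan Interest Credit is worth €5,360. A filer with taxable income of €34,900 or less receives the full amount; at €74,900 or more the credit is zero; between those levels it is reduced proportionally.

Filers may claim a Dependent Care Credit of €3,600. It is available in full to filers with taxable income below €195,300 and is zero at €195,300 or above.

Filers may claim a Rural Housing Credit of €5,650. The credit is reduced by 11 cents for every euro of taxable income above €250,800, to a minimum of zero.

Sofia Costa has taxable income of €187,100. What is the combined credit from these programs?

Heating Assistance Credit: €187,100 is below the €195,800 cutoff, so the full €4,200 applies.
Student Loan Interest Credit: €187,100 is at or above €74,900, so the credit is €0.
Dependent Care Credit: €187,100 is below the €195,300 cutoff, so the full €3,600 applies.
Rural Housing Credit: €187,100 is at or below the €250,800 threshold, so the full €5,650 applies.
Total: €4,200 + €0 + €3,600 + €5,650 = €13,450.

€13,450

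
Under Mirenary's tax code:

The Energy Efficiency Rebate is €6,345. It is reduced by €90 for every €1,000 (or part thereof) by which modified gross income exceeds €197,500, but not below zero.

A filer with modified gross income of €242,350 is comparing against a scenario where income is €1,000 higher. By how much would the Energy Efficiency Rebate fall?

At €242,350 — income exceeds €197,500 by €44,850, which is 45 full-or-partial €1,000 increments; reduction = 45 × €90 = €4,050, leaving €2,295.
At €243,350 — income exceeds €197,500 by €45,850, which is 46 full-or-partial €1,000 increments; reduction = 46 × €90 = €4,140, leaving €2,205.
Lost: €2,295 − €2,205 = €90.

€90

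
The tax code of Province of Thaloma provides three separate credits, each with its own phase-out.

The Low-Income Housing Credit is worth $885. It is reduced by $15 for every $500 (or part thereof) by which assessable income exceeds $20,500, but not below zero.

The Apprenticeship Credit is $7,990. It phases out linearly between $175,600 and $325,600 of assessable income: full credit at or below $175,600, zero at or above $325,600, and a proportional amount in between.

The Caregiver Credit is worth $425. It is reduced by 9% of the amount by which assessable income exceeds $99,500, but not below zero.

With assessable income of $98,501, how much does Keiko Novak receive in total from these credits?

$8,415

Low-Income Housing Credit: income exceeds $20,500 by $78,001 → 157 increments × $15 = $2,355 ≥ base, so the credit is $0.
Apprenticeship Credit: $98,501 is at or below the $175,600 threshold, so the full $7,990 applies.
Caregiver Credit: $98,501 is at or below the $99,500 threshold, so the full $425 applies.
Total: $0 + $7,990 + $425 = $8,415.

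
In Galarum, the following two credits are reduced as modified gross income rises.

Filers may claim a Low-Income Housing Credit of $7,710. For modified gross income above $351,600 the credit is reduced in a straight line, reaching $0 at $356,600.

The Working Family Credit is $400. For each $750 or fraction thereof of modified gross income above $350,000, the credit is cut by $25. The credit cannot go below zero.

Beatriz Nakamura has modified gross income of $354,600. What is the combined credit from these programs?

$3,309

Low-Income Housing Credit: $354,600 is $3,000 into a $5,000 phase-out range, leaving 2,000/5,000 of the credit: $7,710 × 2,000/5,000 = $3,084.
Working Family Credit: income exceeds $350,000 by $4,600, which is 7 full-or-partial $750 increments; reduction = 7 × $25 = $175, leaving $225.
Total: $3,084 + $225 = $3,309.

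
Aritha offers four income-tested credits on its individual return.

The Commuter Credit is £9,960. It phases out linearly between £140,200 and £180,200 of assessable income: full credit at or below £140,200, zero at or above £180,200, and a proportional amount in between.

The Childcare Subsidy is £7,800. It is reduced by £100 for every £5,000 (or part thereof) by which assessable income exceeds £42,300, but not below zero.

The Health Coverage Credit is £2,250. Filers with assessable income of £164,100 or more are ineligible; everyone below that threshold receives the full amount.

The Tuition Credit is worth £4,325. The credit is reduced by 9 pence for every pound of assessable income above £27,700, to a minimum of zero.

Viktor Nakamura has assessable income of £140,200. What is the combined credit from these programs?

£18,010

Commuter Credit: £140,200 is at or below the £140,200 threshold, so the full £9,960 applies.
Childcare Subsidy: income exceeds £42,300 by £97,900, which is 20 full-or-partial £5,000 increments; reduction = 20 × £100 = £2,000, leaving £5,800.
Health Coverage Credit: £140,200 is below the £164,100 cutoff, so the full £2,250 applies.
Tuition Credit: 9% of the £112,500 excess over £27,700 is £10,125 ≥ base, so the credit is £0.
Total: £9,960 + £5,800 + £2,250 + £0 = £18,010.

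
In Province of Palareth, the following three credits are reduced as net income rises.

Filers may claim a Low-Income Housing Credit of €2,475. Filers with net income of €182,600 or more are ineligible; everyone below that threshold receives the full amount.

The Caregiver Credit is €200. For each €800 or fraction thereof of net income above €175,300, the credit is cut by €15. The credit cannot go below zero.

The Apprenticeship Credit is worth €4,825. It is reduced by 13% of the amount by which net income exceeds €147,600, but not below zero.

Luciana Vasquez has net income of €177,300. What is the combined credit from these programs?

Low-Income Housing Credit: €177,300 is below the €182,600 cutoff, so the full €2,475 applies.
Caregiver Credit: income exceeds €175,300 by €2,000, which is 3 full-or-partial €800 increments; reduction = 3 × €15 = €45, leaving €155.
Apprenticeship Credit: 13% of the €29,700 excess over €147,600 is €3,861; credit = €4,825 − €3,861 = €964.
Total: €2,475 + €155 + €964 = €3,594.

€3,594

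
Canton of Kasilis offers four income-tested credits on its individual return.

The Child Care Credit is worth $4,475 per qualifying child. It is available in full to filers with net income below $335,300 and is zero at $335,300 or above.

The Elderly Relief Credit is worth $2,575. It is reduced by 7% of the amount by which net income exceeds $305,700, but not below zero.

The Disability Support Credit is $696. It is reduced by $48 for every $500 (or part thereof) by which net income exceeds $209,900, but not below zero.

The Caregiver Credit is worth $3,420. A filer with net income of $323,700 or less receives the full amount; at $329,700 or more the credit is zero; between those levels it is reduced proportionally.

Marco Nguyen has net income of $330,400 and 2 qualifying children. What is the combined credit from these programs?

Child Care Credit: base = 2 × $4,475 = $8,950. $330,400 is below the $335,300 cutoff, so the full $8,950 applies.
Elderly Relief Credit: 7% of the $24,700 excess over $305,700 is $1,729; credit = $2,575 − $1,729 = $846.
Disability Support Credit: income exceeds $209,900 by $120,500 → 241 increments × $48 = $11,568 ≥ base, so the credit is $0.
Caregiver Credit: $330,400 is at or above $329,700, so the credit is $0.
Total: $8,950 + $846 + $0 + $0 = $9,796.

$9,796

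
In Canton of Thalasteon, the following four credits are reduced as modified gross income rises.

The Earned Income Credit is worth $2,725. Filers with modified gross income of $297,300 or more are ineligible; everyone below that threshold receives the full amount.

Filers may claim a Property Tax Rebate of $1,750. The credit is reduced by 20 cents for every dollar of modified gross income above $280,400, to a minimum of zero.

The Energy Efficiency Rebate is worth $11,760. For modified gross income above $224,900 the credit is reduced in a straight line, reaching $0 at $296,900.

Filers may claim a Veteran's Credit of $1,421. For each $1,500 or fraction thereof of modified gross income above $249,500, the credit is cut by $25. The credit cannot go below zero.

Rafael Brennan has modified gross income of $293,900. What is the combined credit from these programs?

Earned Income Credit: $293,900 is below the $297,300 cutoff, so the full $2,725 applies.
Property Tax Rebate: 20% of the $13,500 excess over $280,400 is $2,700 ≥ base, so the credit is $0.
Energy Efficiency Rebate: $293,900 is $69,000 into a $72,000 phase-out range, leaving 3,000/72,000 of the credit: $11,760 × 3,000/72,000 = $490.
Veteran's Credit: income exceeds $249,500 by $44,400, which is 30 full-or-partial $1,500 increments; reduction = 30 × $25 = $750, leaving $671.
Total: $2,725 + $0 + $490 + $671 = $3,886.

$3,886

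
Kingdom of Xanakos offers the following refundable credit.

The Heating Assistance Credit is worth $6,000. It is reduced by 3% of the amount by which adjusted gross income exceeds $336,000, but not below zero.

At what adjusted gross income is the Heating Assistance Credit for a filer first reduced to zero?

The credit falls by 3% of each dollar above $336,000, so it reaches zero when the excess is $6,000 / 3% = $200,000: income = $336,000 + $200,000 = $536,000.

$536,000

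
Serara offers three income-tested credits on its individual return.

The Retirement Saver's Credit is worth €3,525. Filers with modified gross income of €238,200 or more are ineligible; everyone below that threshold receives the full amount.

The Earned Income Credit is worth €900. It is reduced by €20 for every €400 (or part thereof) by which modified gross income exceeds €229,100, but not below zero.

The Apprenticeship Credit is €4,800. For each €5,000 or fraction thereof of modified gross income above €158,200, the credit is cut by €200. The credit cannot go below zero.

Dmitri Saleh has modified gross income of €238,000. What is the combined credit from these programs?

Retirement Saver's Credit: €238,000 is below the €238,200 cutoff, so the full €3,525 applies.
Earned Income Credit: income exceeds €229,100 by €8,900, which is 23 full-or-partial €400 increments; reduction = 23 × €20 = €460, leaving €440.
Apprenticeship Credit: income exceeds €158,200 by €79,800, which is 16 full-or-partial €5,000 increments; reduction = 16 × €200 = €3,200, leaving €1,600.
Total: €3,525 + €440 + €1,600 = €5,565.

€5,565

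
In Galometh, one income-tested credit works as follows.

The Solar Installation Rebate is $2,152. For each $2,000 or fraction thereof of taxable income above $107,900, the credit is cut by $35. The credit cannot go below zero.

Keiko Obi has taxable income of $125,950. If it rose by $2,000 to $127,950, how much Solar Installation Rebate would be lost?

$35

At $125,950 — income exceeds $107,900 by $18,050, which is 10 full-or-partial $2,000 increments; reduction = 10 × $35 = $350, leaving $1,802.
At $127,950 — income exceeds $107,900 by $20,050, which is 11 full-or-partial $2,000 increments; reduction = 11 × $35 = $385, leaving $1,767.
Lost: $1,802 − $1,767 = $35.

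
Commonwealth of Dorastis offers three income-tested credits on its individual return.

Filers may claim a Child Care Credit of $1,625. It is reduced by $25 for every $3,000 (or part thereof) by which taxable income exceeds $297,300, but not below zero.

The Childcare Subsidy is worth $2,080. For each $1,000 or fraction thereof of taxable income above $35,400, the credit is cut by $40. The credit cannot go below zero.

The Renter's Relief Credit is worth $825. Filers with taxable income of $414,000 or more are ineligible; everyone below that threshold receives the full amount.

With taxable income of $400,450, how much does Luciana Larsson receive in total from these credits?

Child Care Credit: income exceeds $297,300 by $103,150, which is 35 full-or-partial $3,000 increments; reduction = 35 × $25 = $875, leaving $750.
Childcare Subsidy: income exceeds $35,400 by $365,050 → 366 increments × $40 = $14,640 ≥ base, so the credit is $0.
Renter's Relief Credit: $400,450 is below the $414,000 cutoff, so the full $825 applies.
Total: $750 + $0 + $825 = $1,575.

$1,575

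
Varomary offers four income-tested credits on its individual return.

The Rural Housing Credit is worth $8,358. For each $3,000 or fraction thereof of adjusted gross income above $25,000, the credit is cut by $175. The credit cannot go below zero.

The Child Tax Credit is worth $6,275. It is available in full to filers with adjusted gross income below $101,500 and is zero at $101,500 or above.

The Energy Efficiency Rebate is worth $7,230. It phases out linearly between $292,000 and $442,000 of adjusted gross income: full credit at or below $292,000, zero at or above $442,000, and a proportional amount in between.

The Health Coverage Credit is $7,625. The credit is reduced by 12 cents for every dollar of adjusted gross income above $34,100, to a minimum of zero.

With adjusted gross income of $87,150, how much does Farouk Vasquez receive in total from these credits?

Rural Housing Credit: income exceeds $25,000 by $62,150, which is 21 full-or-partial $3,000 increments; reduction = 21 × $175 = $3,675, leaving $4,683.
Child Tax Credit: $87,150 is below the $101,500 cutoff, so the full $6,275 applies.
Energy Efficiency Rebate: $87,150 is at or below the $292,000 threshold, so the full $7,230 applies.
Health Coverage Credit: 12% of the $53,050 excess over $34,100 is $6,366; credit = $7,625 − $6,366 = $1,259.
Total: $4,683 + $6,275 + $7,230 + $1,259 = $19,447.

$19,447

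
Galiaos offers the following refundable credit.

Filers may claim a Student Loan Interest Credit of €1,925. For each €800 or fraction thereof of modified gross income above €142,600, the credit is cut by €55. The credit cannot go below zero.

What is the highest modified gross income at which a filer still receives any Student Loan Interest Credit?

After 34 increments the reduction is 34 × €55 = €1,870, leaving €55; one more increment wipes it out. Increment 34 ends at excess 34 × €800 = €27,200, so the highest qualifying income is €142,600 + €27,200 = €169,800.

€169,800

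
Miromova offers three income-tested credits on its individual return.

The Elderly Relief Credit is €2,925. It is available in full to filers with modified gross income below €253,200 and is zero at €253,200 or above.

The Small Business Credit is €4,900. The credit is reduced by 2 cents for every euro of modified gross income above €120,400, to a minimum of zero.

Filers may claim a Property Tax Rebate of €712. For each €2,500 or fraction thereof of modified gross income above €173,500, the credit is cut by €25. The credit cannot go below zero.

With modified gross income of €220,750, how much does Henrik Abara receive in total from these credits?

Elderly Relief Credit: €220,750 is below the €253,200 cutoff, so the full €2,925 applies.
Small Business Credit: 2% of the €100,350 excess over €120,400 is €2,007; credit = €4,900 − €2,007 = €2,893.
Property Tax Rebate: income exceeds €173,500 by €47,250, which is 19 full-or-partial €2,500 increments; reduction = 19 × €25 = €475, leaving €237.
Total: €2,925 + €2,893 + €237 = €6,055.

€6,055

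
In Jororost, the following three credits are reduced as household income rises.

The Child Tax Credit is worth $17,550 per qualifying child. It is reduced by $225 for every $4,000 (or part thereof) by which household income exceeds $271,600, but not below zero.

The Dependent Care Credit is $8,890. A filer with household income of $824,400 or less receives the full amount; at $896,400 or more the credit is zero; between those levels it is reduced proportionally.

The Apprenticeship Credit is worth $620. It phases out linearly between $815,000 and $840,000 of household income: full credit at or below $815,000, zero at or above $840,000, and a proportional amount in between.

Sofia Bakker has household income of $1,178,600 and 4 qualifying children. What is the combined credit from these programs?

$19,125

Child Tax Credit: base = 4 × $17,550 = $70,200. income exceeds $271,600 by $907,000, which is 227 full-or-partial $4,000 increments; reduction = 227 × $225 = $51,075, leaving $19,125.
Dependent Care Credit: $1,178,600 is at or above $896,400, so the credit is $0.
Apprenticeship Credit: $1,178,600 is at or above $840,000, so the credit is $0.
Total: $19,125 + $0 + $0 = $19,125.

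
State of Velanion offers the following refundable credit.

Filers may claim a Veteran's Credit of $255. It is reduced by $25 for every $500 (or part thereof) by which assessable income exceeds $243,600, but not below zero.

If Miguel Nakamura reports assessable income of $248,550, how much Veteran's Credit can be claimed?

Veteran's Credit: income exceeds $243,600 by $4,950, which is 10 full-or-partial $500 increments; reduction = 10 × $25 = $250, leaving $5.

$5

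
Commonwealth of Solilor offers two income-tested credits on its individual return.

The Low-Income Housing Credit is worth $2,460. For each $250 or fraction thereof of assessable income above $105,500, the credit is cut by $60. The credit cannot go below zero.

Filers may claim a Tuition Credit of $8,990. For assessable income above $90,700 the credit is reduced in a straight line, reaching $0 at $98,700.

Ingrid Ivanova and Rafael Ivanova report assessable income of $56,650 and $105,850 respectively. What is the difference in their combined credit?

$9,110

Ingrid ($56,650): Low-Income Housing Credit: $56,650 is at or below the $105,500 threshold, so the full $2,460 applies. Tuition Credit: $56,650 is at or below the $90,700 threshold, so the full $8,990 applies. total $2,460 + $8,990 = $11,450
Rafael ($105,850): Low-Income Housing Credit: income exceeds $105,500 by $350, which is 2 full-or-partial $250 increments; reduction = 2 × $60 = $120, leaving $2,340. Tuition Credit: $105,850 is at or above $98,700, so the credit is $0. total $2,340 + $0 = $2,340
Difference: |$11,450 − $2,340| = $9,110.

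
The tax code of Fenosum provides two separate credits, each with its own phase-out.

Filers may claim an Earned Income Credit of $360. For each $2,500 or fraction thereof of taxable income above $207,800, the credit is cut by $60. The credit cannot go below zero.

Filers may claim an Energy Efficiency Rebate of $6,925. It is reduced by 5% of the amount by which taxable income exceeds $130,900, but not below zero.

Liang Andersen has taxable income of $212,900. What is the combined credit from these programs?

$3,005

Earned Income Credit: income exceeds $207,800 by $5,100, which is 3 full-or-partial $2,500 increments; reduction = 3 × $60 = $180, leaving $180.
Energy Efficiency Rebate: 5% of the $82,000 excess over $130,900 is $4,100; credit = $6,925 − $4,100 = $2,825.
Total: $180 + $2,825 = $3,005.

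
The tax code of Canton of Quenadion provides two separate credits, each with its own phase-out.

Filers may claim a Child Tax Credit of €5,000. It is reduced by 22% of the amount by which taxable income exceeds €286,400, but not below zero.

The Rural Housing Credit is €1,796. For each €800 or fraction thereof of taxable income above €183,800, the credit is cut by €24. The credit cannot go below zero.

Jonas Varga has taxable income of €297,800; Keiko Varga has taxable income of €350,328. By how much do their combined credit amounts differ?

€2,492

Jonas (€297,800): Child Tax Credit: 22% of the €11,400 excess over €286,400 is €2,508; credit = €5,000 − €2,508 = €2,492. Rural Housing Credit: income exceeds €183,800 by €114,000 → 143 increments × €24 = €3,432 ≥ base, so the credit is €0. total €2,492 + €0 = €2,492
Keiko (€350,328): Child Tax Credit: 22% of the €63,928 excess over €286,400 is €14,064.16 ≥ base, so the credit is €0. Rural Housing Credit: income exceeds €183,800 by €166,528 → 209 increments × €24 = €5,016 ≥ base, so the credit is €0. total €0 + €0 = €0
Difference: |€2,492 − €0| = €2,492.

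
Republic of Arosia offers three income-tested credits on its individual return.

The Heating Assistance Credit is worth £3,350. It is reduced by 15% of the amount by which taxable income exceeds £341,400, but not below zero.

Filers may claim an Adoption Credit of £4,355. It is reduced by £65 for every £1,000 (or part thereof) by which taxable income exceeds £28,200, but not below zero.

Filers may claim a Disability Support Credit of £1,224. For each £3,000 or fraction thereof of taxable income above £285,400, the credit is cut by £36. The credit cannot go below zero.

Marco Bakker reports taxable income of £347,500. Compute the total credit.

Heating Assistance Credit: 15% of the £6,100 excess over £341,400 is £915; credit = £3,350 − £915 = £2,435.
Adoption Credit: income exceeds £28,200 by £319,300 → 320 increments × £65 = £20,800 ≥ base, so the credit is £0.
Disability Support Credit: income exceeds £285,400 by £62,100, which is 21 full-or-partial £3,000 increments; reduction = 21 × £36 = £756, leaving £468.
Total: £2,435 + £0 + £468 = £2,903.

£2,903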